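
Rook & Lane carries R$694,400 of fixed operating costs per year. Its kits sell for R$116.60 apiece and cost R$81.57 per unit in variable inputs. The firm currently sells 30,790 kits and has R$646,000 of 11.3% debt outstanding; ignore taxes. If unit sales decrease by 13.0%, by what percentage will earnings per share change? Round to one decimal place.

Total contribution margin = 30,790 × R$35.03 = R$1,078,573.70.
Subtracting fixed costs: EBIT = R$1,078,573.70 − R$694,400 = R$384,173.70.
Interest = R$72,998.00, so EBIT − I = R$311,175.70.
Degree of combined leverage = contribution ÷ (EBIT − I) = R$1,078,573.70 ÷ R$311,175.70 = 3.4661.
%ΔEPS = DCL × %ΔSales = 3.4661 × -13.0% = -45.1%.

-45.1%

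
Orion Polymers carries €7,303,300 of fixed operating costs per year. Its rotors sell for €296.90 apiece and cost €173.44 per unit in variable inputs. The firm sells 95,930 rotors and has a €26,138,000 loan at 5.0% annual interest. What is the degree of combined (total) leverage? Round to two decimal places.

3.66

Total contribution margin = 95,930 × €123.46 = €11,843,517.80.
Subtracting fixed costs: EBIT = €11,843,517.80 − €7,303,300 = €4,540,217.80. Interest = €1,306,900.00.
DOL = €11,843,517.80 ÷ €4,540,217.80 = 2.6086; DFL = €4,540,217.80 ÷ €3,233,317.80 = 1.4042.
Combined leverage = 2.6086 × 1.4042 = 3.6630.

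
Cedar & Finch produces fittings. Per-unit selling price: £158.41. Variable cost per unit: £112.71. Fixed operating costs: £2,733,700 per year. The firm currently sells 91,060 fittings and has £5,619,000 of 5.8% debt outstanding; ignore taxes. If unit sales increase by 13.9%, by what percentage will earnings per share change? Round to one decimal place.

+52.5%

At 91,060 units, contribution = 91,060 × £45.70 = £4,161,442.00.
Operating income = contribution − fixed costs = £4,161,442.00 − £2,733,700 = £1,427,742.00.
Interest = £325,902.00, so EBIT − I = £1,101,840.00.
Degree of combined leverage = contribution ÷ (EBIT − I) = £4,161,442.00 ÷ £1,101,840.00 = 3.7768.
%ΔEPS = DCL × %ΔSales = 3.7768 × +13.9% = +52.5%.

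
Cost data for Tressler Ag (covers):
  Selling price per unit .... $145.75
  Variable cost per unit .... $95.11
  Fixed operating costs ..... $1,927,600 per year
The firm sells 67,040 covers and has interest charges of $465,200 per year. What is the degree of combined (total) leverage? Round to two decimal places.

3.39

Total contribution margin = 67,040 × $50.64 = $3,394,905.60.
Operating income = contribution − fixed costs = $3,394,905.60 − $1,927,600 = $1,467,305.60. Interest = $465,200.00.
DOL = $3,394,905.60 ÷ $1,467,305.60 = 2.3137; DFL = $1,467,305.60 ÷ $1,002,105.60 = 1.4642.
Combined leverage = 2.3137 × 1.4642 = 3.3877.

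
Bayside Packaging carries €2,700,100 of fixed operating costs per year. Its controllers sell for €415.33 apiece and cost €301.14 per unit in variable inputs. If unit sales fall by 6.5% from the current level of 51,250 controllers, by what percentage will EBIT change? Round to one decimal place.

Total contribution margin = 51,250 × €114.19 = €5,852,237.50.
Subtracting fixed costs: EBIT = €5,852,237.50 − €2,700,100 = €3,152,137.50.
DOL = contribution ÷ EBIT = €5,852,237.50 ÷ €3,152,137.50 = 1.8566.
So EBIT moves 1.8566 × (-6.5%) = -12.1%.

-12.1%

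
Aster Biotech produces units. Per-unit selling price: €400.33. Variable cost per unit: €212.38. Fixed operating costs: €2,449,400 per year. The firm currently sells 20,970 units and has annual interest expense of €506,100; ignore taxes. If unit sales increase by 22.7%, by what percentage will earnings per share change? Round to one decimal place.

Contribution at this volume is 20,970 × €187.95 = €3,941,311.50.
Subtracting fixed costs: EBIT = €3,941,311.50 − €2,449,400 = €1,491,911.50.
Interest = €506,100.00, so EBIT − I = €985,811.50.
DCL = total CM / (EBIT − I) = €3,941,311.50 / €985,811.50 = 3.9980.
%ΔEPS = DCL × %ΔSales = 3.9980 × +22.7% = +90.8%.

+90.8%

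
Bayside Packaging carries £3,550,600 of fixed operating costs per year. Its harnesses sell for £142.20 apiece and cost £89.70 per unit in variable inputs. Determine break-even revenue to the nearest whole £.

£9,617,054

CM per unit = £142.20 − £89.70 = £52.50; CM ratio = £52.50 / £142.20 = 0.3692.
Break-even revenue = fixed costs × price ÷ CM = £3,550,600 × £142.20 ÷ £52.50 = £9,617,054.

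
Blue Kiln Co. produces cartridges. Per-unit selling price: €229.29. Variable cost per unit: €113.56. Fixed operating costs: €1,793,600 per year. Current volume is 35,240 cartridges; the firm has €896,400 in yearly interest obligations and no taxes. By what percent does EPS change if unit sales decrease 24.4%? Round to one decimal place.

Total contribution margin = 35,240 × €115.73 = €4,078,325.20.
EBIT = €4,078,325.20 − €1,793,600 = €2,284,725.20.
Interest = €896,400.00, so EBIT − I = €1,388,325.20.
Degree of combined leverage = contribution ÷ (EBIT − I) = €4,078,325.20 ÷ €1,388,325.20 = 2.9376.
%ΔEPS = DCL × %ΔSales = 2.9376 × -24.4% = -71.7%.

-71.7%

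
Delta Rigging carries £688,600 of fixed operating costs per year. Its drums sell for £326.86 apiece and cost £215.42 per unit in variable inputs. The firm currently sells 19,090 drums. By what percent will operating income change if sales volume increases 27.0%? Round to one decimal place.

+39.9%

Total contribution margin = 19,090 × £111.44 = £2,127,389.60.
EBIT = £2,127,389.60 − £688,600 = £1,438,789.60.
So DOL = total CM / EBIT = £2,127,389.60 / £1,438,789.60 = 1.4786.
%ΔEBIT = DOL × %ΔSales = 1.4786 × +27.0% = +39.9%.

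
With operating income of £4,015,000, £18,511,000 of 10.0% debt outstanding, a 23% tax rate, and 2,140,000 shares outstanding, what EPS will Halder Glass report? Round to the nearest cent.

£0.78

Pre-tax income = £4,015,000 − £1,851,100.00 = £2,163,900.00.
Net income = £2,163,900.00 × (1 − 0.23) = £1,666,203.00.
EPS = £1,666,203.00 ÷ 2,140,000 = £0.78.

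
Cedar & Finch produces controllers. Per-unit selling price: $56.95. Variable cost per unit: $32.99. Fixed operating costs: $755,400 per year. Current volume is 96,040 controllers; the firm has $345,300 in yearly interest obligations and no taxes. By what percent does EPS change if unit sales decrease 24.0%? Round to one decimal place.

-46.0%

Contribution at this volume is 96,040 × $23.96 = $2,301,118.40.
Subtracting fixed costs: EBIT = $2,301,118.40 − $755,400 = $1,545,718.40.
After interest of $345,300.00, pre-tax earnings = $1,200,418.40.
DCL = total CM / (EBIT − I) = $2,301,118.40 / $1,200,418.40 = 1.9169.
%ΔEPS = DCL × %ΔSales = 1.9169 × -24.0% = -46.0%.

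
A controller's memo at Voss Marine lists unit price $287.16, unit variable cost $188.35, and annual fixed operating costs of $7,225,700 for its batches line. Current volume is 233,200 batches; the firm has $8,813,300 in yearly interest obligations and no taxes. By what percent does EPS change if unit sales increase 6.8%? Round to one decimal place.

At 233,200 units, contribution = 233,200 × $98.81 = $23,042,492.00.
EBIT = $23,042,492.00 − $7,225,700 = $15,816,792.00.
After interest of $8,813,300.00, pre-tax earnings = $7,003,492.00.
DCL = total CM / (EBIT − I) = $23,042,492.00 / $7,003,492.00 = 3.2901.
%ΔEPS = DCL × %ΔSales = 3.2901 × +6.8% = +22.4%.

+22.4%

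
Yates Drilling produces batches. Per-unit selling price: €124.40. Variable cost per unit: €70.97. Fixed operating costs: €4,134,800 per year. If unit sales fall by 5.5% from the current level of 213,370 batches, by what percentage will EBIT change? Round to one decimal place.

-8.6%

At 213,370 units, contribution = 213,370 × €53.43 = €11,400,359.10.
Subtracting fixed costs: EBIT = €11,400,359.10 − €4,134,800 = €7,265,559.10.
DOL = contribution ÷ EBIT = €11,400,359.10 ÷ €7,265,559.10 = 1.5691.
Operating income changes by 1.5691 × -5.5% = -8.6%.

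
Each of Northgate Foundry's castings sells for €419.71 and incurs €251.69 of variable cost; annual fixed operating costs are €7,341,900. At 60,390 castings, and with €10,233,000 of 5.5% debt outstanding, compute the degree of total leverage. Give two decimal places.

4.53

At 60,390 units, contribution = 60,390 × €168.02 = €10,146,727.80.
Subtracting fixed costs: EBIT = €10,146,727.80 − €7,341,900 = €2,804,827.80. Interest = €562,815.00.
DOL = €10,146,727.80 ÷ €2,804,827.80 = 3.6176; DFL = €2,804,827.80 ÷ €2,242,012.80 = 1.2510.
Combined leverage = 3.6176 × 1.2510 = 4.5256.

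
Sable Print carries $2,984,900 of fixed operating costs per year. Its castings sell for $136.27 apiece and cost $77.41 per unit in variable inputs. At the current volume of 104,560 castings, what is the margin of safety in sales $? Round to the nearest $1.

$7,337,886

Contribution margin per unit = $136.27 − $77.41 = $58.86. Break-even units = $2,984,900 ÷ $58.86 = 50,711.86; break-even revenue = 50,711.86 × $136.27 = $6,910,504.98.
Actual sales revenue = 104,560 × $136.27 = $14,248,391.20.
Margin of safety = $14,248,391.20 − $6,910,504.98 = $7,337,886.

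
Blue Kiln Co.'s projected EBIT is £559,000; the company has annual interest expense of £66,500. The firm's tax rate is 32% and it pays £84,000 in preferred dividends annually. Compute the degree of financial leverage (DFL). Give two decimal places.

Annual interest charges come to £66,500.00.
Preferred dividends grossed up pre-tax: £84,000 / (1 − 0.32) = £123,529.41.
DFL = EBIT ÷ [EBIT − I − D_p/(1−t)] = £559,000 ÷ [£559,000 − £66,500.00 − £123,529.41] = £559,000 ÷ £368,970.59 = 1.5150.

1.52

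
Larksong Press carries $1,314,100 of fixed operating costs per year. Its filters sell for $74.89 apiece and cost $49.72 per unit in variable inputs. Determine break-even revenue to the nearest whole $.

$3,909,930

CM per unit = $74.89 − $49.72 = $25.17; CM ratio = $25.17 / $74.89 = 0.3361.
Break-even revenue = fixed costs × price ÷ CM = $1,314,100 × $74.89 ÷ $25.17 = $3,909,930.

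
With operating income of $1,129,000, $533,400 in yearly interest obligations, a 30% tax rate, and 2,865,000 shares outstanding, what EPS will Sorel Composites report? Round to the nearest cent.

Pre-tax income = $1,129,000 − $533,400.00 = $595,600.00.
Net income = $595,600.00 × (1 − 0.30) = $416,920.00.
EPS = $416,920.00 ÷ 2,865,000 = $0.15.

$0.15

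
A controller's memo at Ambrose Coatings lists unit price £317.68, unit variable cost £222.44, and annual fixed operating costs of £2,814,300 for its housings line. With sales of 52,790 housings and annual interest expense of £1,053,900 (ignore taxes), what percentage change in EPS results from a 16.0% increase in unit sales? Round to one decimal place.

+69.4%

Contribution at this volume is 52,790 × £95.24 = £5,027,719.60.
EBIT = £5,027,719.60 − £2,814,300 = £2,213,419.60.
Interest = £1,053,900.00, so EBIT − I = £1,159,519.60.
Degree of combined leverage = contribution ÷ (EBIT − I) = £5,027,719.60 ÷ £1,159,519.60 = 4.3360.
EPS therefore changes by 4.3360 × (+16.0%) = +69.4%.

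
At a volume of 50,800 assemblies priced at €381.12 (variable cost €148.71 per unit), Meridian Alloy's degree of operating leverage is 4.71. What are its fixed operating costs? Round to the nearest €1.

At 50,800 units, contribution = 50,800 × €232.41 = €11,806,428.00.
Since DOL = CM ÷ EBIT, EBIT = €11,806,428.00 ÷ 4.71 = €2,506,672.61.
Fixed costs = CM − EBIT = €11,806,428.00 − €2,506,672.61 = €9,299,755.

€9,299,755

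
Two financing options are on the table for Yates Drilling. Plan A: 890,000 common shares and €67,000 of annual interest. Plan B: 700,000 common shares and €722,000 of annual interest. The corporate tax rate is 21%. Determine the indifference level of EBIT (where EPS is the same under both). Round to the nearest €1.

Set EPS_A = EPS_B: (EBIT − €67,000)(1 − 0.21) ÷ 890,000 = (EBIT − €722,000)(1 − 0.21) ÷ 700,000.
Cancelling (1 − t) and cross-multiplying: 700,000·(EBIT − 67,000) = 890,000·(EBIT − 722,000).
EBIT × (890,000 − 700,000) = 722,000 × 890,000 − 67,000 × 700,000 = 595,680,000,000, so EBIT = 595,680,000,000 ÷ 190,000 = 3,135,157.89.

€3,135,158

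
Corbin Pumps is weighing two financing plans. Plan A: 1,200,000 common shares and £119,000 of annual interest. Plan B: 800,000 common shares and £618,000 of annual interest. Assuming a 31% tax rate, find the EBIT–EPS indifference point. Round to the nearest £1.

At indifference, (EBIT − 119,000)(1 − t)/1,200,000 = (EBIT − 618,000)(1 − t)/800,000.
Cancelling (1 − t) and cross-multiplying: 800,000·(EBIT − 119,000) = 1,200,000·(EBIT − 618,000).
Solving, EBIT = (618,000·1,200,000 − 119,000·800,000) / (1,200,000 − 800,000) = 646,400,000,000 / 400,000 = 1,616,000.00.

£1,616,000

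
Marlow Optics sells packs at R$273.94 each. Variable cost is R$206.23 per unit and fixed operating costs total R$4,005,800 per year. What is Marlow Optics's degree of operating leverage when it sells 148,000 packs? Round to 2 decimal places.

At 148,000 units, contribution = 148,000 × R$67.71 = R$10,021,080.00.
EBIT = R$10,021,080.00 − R$4,005,800 = R$6,015,280.00.
So DOL = total CM / EBIT = R$10,021,080.00 / R$6,015,280.00 = 1.6659.

1.67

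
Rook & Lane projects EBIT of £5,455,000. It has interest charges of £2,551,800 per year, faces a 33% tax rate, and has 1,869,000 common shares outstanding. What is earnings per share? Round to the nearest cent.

£1.04

Pre-tax income = £5,455,000 − £2,551,800.00 = £2,903,200.00.
Net income = £2,903,200.00 × (1 − 0.33) = £1,945,144.00.
Per share: £1,945,144.00 / 1,869,000 shares = £1.04.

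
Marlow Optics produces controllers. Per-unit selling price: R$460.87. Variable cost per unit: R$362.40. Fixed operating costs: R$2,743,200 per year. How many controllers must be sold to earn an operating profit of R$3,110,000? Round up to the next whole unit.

Each unit contributes R$460.87 − R$362.40 = R$98.47.
Units = (FC + target) / CM = (R$2,743,200 + R$3,110,000) / R$98.47 = 59,441.45, so 59,442 controllers.

59,442 controllers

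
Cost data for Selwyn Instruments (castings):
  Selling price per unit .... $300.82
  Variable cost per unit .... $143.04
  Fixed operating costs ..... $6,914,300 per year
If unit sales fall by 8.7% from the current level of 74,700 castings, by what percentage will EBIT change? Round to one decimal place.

-21.0%

At 74,700 units, contribution = 74,700 × $157.78 = $11,786,166.00.
Operating income = contribution − fixed costs = $11,786,166.00 − $6,914,300 = $4,871,866.00.
DOL = contribution ÷ EBIT = $11,786,166.00 ÷ $4,871,866.00 = 2.4192.
%ΔEBIT = DOL × %ΔSales = 2.4192 × -8.7% = -21.0%.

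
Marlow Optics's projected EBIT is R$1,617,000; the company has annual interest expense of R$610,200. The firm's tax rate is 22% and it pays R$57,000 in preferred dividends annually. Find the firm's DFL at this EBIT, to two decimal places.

1.73

Annual interest charges come to R$610,200.00.
Preferred dividends grossed up pre-tax: R$57,000 / (1 − 0.22) = R$73,076.92.
DFL = EBIT ÷ [EBIT − I − D_p/(1−t)] = R$1,617,000 ÷ [R$1,617,000 − R$610,200.00 − R$73,076.92] = R$1,617,000 ÷ R$933,723.08 = 1.7318.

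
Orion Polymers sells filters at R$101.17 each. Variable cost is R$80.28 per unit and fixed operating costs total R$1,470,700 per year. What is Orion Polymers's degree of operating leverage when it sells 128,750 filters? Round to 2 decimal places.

Total contribution margin = 128,750 × R$20.89 = R$2,689,587.50.
EBIT = R$2,689,587.50 − R$1,470,700 = R$1,218,887.50.
Degree of operating leverage = R$2,689,587.50 / R$1,218,887.50 = 2.2066.

2.21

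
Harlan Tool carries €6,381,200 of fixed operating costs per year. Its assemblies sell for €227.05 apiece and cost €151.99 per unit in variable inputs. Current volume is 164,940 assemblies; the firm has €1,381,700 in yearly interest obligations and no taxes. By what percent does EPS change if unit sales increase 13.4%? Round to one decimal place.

+35.9%

At 164,940 units, contribution = 164,940 × €75.06 = €12,380,396.40.
Operating income = contribution − fixed costs = €12,380,396.40 − €6,381,200 = €5,999,196.40.
After interest of €1,381,700.00, pre-tax earnings = €4,617,496.40.
Degree of combined leverage = contribution ÷ (EBIT − I) = €12,380,396.40 ÷ €4,617,496.40 = 2.6812.
EPS therefore changes by 2.6812 × (+13.4%) = +35.9%.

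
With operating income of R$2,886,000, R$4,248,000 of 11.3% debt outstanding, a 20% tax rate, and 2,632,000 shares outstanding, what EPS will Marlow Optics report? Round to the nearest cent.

R$0.73

Pre-tax income = R$2,886,000 − R$480,024.00 = R$2,405,976.00.
Net income = R$2,405,976.00 × (1 − 0.20) = R$1,924,780.80.
Per share: R$1,924,780.80 / 2,632,000 shares = R$0.73.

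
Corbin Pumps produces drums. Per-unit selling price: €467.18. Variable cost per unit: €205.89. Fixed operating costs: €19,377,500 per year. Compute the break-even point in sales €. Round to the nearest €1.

€34,646,486

Contribution margin per unit = €467.18 − €205.89 = €261.29, a CM ratio of €261.29 ÷ €467.18 = 0.5593.
Break-even sales = FC ÷ CM ratio = €19,377,500 × €467.18 / €261.29 = €34,646,486.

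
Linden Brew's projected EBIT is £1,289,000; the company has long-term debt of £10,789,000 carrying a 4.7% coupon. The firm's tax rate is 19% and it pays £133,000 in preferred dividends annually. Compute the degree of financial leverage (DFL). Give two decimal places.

2.09

Annual interest charges come to £507,083.00.
Pre-tax preferred-dividend burden = £133,000 ÷ (1 − 0.19) = £164,197.53.
DFL = EBIT ÷ [EBIT − I − D_p/(1−t)] = £1,289,000 ÷ [£1,289,000 − £507,083.00 − £164,197.53] = £1,289,000 ÷ £617,719.47 = 2.0867.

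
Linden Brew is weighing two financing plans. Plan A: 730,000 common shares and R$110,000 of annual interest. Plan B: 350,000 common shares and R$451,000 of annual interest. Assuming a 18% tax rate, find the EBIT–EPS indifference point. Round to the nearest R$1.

R$765,079

Set EPS_A = EPS_B: (EBIT − R$110,000)(1 − 0.18) ÷ 730,000 = (EBIT − R$451,000)(1 − 0.18) ÷ 350,000.
The (1 − t) factor cancels: (EBIT − 110,000) × 350,000 = (EBIT − 451,000) × 730,000.
EBIT × (730,000 − 350,000) = 451,000 × 730,000 − 110,000 × 350,000 = 290,730,000,000, so EBIT = 290,730,000,000 ÷ 380,000 = 765,078.95.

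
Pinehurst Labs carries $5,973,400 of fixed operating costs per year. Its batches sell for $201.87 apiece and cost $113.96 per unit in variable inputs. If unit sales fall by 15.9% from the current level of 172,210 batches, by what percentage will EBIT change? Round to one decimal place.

-26.3%

At 172,210 units, contribution = 172,210 × $87.91 = $15,138,981.10.
Operating income = contribution − fixed costs = $15,138,981.10 − $5,973,400 = $9,165,581.10.
DOL = contribution ÷ EBIT = $15,138,981.10 ÷ $9,165,581.10 = 1.6517.
%ΔEBIT = DOL × %ΔSales = 1.6517 × -15.9% = -26.3%.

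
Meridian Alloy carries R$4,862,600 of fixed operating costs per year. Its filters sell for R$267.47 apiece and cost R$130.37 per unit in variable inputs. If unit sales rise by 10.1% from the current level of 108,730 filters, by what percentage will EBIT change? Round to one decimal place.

+15.0%

At 108,730 units, contribution = 108,730 × R$137.10 = R$14,906,883.00.
Subtracting fixed costs: EBIT = R$14,906,883.00 − R$4,862,600 = R$10,044,283.00.
DOL = contribution ÷ EBIT = R$14,906,883.00 ÷ R$10,044,283.00 = 1.4841.
So EBIT moves 1.4841 × (+10.1%) = +15.0%.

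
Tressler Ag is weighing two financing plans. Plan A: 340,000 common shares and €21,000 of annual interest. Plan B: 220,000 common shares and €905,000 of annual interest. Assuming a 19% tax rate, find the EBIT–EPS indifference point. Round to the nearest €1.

At indifference, (EBIT − 21,000)(1 − t)/340,000 = (EBIT − 905,000)(1 − t)/220,000.
The (1 − t) factor cancels: (EBIT − 21,000) × 220,000 = (EBIT − 905,000) × 340,000.
EBIT × (340,000 − 220,000) = 905,000 × 340,000 − 21,000 × 220,000 = 303,080,000,000, so EBIT = 303,080,000,000 ÷ 120,000 = 2,525,666.67.

€2,525,667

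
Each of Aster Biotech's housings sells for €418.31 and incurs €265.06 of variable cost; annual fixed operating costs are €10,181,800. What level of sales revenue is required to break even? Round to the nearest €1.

€27,792,162

Contribution margin per unit = €418.31 − €265.06 = €153.25, a CM ratio of €153.25 ÷ €418.31 = 0.3664.
Break-even sales = FC ÷ CM ratio = €10,181,800 × €418.31 / €153.25 = €27,792,162.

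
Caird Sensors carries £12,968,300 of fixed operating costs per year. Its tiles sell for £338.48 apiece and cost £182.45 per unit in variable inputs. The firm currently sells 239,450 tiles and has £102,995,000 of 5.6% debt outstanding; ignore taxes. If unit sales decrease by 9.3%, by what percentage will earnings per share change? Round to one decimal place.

-18.7%

Total contribution margin = 239,450 × £156.03 = £37,361,383.50.
EBIT = £37,361,383.50 − £12,968,300 = £24,393,083.50.
After interest of £5,767,720.00, pre-tax earnings = £18,625,363.50.
Degree of combined leverage = contribution ÷ (EBIT − I) = £37,361,383.50 ÷ £18,625,363.50 = 2.0059.
EPS therefore changes by 2.0059 × (-9.3%) = -18.7%.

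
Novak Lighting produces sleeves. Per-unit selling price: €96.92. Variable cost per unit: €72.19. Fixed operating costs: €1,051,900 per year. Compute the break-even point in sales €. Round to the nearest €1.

€4,122,529

Contribution margin per unit = €96.92 − €72.19 = €24.73, a CM ratio of €24.73 ÷ €96.92 = 0.2552.
Break-even revenue = fixed costs × price ÷ CM = €1,051,900 × €96.92 ÷ €24.73 = €4,122,529.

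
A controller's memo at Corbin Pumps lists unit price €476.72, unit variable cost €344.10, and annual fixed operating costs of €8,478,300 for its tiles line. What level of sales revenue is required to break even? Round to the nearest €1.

€30,476,362

CM per unit = €476.72 − €344.10 = €132.62; CM ratio = €132.62 / €476.72 = 0.2782.
Break-even revenue = fixed costs × price ÷ CM = €8,478,300 × €476.72 ÷ €132.62 = €30,476,362.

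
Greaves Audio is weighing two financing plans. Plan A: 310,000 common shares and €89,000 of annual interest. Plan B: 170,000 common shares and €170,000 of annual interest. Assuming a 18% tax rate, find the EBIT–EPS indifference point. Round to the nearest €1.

Set EPS_A = EPS_B: (EBIT − €89,000)(1 − 0.18) ÷ 310,000 = (EBIT − €170,000)(1 − 0.18) ÷ 170,000.
The (1 − t) factor cancels: (EBIT − 89,000) × 170,000 = (EBIT − 170,000) × 310,000.
EBIT × (310,000 − 170,000) = 170,000 × 310,000 − 89,000 × 170,000 = 37,570,000,000, so EBIT = 37,570,000,000 ÷ 140,000 = 268,357.14.

€268,357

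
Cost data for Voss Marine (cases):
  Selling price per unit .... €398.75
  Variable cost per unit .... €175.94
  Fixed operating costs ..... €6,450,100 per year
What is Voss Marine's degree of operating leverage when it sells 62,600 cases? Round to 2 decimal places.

At 62,600 units, contribution = 62,600 × €222.81 = €13,947,906.00.
EBIT = €13,947,906.00 − €6,450,100 = €7,497,806.00.
So DOL = total CM / EBIT = €13,947,906.00 / €7,497,806.00 = 1.8603.

1.86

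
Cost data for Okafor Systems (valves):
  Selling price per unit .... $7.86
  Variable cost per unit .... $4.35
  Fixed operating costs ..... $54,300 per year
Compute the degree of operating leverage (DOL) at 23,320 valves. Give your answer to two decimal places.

Total contribution margin = 23,320 × $3.51 = $81,853.20.
EBIT = $81,853.20 − $54,300 = $27,553.20.
DOL = contribution ÷ EBIT = $81,853.20 ÷ $27,553.20 = 2.9707.

2.97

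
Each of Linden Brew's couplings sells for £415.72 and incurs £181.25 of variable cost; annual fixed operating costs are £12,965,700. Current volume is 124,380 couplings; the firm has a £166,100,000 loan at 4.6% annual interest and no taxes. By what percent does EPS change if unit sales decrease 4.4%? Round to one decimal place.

-15.0%

Contribution at this volume is 124,380 × £234.47 = £29,163,378.60.
EBIT = £29,163,378.60 − £12,965,700 = £16,197,678.60.
After interest of £7,640,600.00, pre-tax earnings = £8,557,078.60.
DCL = total CM / (EBIT − I) = £29,163,378.60 / £8,557,078.60 = 3.4081.
%ΔEPS = DCL × %ΔSales = 3.4081 × -4.4% = -15.0%.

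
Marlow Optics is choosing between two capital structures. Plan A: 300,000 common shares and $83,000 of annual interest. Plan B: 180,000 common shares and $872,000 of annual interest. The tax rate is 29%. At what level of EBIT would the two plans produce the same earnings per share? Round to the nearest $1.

At indifference, (EBIT − 83,000)(1 − t)/300,000 = (EBIT − 872,000)(1 − t)/180,000.
The (1 − t) factor cancels: (EBIT − 83,000) × 180,000 = (EBIT − 872,000) × 300,000.
EBIT × (300,000 − 180,000) = 872,000 × 300,000 − 83,000 × 180,000 = 246,660,000,000, so EBIT = 246,660,000,000 ÷ 120,000 = 2,055,500.00.

$2,055,500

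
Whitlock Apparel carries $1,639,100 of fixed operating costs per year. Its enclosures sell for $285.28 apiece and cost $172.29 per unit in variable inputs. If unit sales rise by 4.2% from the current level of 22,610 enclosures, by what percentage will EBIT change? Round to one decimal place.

+11.7%

Total contribution margin = 22,610 × $112.99 = $2,554,703.90.
Operating income = contribution − fixed costs = $2,554,703.90 − $1,639,100 = $915,603.90.
So DOL = total CM / EBIT = $2,554,703.90 / $915,603.90 = 2.7902.
%ΔEBIT = DOL × %ΔSales = 2.7902 × +4.2% = +11.7%.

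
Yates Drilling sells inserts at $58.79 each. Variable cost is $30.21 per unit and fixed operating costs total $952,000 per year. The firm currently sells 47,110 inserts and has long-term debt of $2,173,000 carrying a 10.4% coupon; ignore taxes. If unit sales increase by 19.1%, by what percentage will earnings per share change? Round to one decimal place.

Total contribution margin = 47,110 × $28.58 = $1,346,403.80.
Operating income = contribution − fixed costs = $1,346,403.80 − $952,000 = $394,403.80.
Interest = $225,992.00, so EBIT − I = $168,411.80.
DCL = total CM / (EBIT − I) = $1,346,403.80 / $168,411.80 = 7.9947.
EPS therefore changes by 7.9947 × (+19.1%) = +152.7%.

+152.7%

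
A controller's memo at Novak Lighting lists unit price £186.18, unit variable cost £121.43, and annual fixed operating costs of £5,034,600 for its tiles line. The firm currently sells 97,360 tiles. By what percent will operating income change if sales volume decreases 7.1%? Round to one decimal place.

Contribution at this volume is 97,360 × £64.75 = £6,304,060.00.
EBIT = £6,304,060.00 − £5,034,600 = £1,269,460.00.
DOL = contribution ÷ EBIT = £6,304,060.00 ÷ £1,269,460.00 = 4.9659.
Operating income changes by 4.9659 × -7.1% = -35.3%.

-35.3%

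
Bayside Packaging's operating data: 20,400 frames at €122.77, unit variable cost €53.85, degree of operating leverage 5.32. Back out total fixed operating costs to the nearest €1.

At 20,400 units, contribution = 20,400 × €68.92 = €1,405,968.00.
Since DOL = CM ÷ EBIT, EBIT = €1,405,968.00 ÷ 5.32 = €264,279.70.
And FC = contribution − EBIT = €1,405,968.00 − €264,279.70 = €1,141,688.

€1,141,688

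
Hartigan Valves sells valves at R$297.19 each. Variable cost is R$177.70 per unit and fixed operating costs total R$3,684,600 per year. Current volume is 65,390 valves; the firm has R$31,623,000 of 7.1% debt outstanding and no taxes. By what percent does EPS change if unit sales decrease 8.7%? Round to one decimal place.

At 65,390 units, contribution = 65,390 × R$119.49 = R$7,813,451.10.
Operating income = contribution − fixed costs = R$7,813,451.10 − R$3,684,600 = R$4,128,851.10.
After interest of R$2,245,233.00, pre-tax earnings = R$1,883,618.10.
Degree of combined leverage = contribution ÷ (EBIT − I) = R$7,813,451.10 ÷ R$1,883,618.10 = 4.1481.
EPS therefore changes by 4.1481 × (-8.7%) = -36.1%.

-36.1%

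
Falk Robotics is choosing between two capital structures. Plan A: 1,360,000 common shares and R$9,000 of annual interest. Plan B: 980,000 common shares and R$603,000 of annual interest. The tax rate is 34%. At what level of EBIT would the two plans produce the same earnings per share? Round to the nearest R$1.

Set EPS_A = EPS_B: (EBIT − R$9,000)(1 − 0.34) ÷ 1,360,000 = (EBIT − R$603,000)(1 − 0.34) ÷ 980,000.
Cancelling (1 − t) and cross-multiplying: 980,000·(EBIT − 9,000) = 1,360,000·(EBIT − 603,000).
EBIT × (1,360,000 − 980,000) = 603,000 × 1,360,000 − 9,000 × 980,000 = 811,260,000,000, so EBIT = 811,260,000,000 ÷ 380,000 = 2,134,894.74.

R$2,134,895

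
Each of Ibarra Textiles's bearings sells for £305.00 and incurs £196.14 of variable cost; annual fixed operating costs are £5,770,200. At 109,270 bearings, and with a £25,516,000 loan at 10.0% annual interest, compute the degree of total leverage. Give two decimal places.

3.33

Total contribution margin = 109,270 × £108.86 = £11,895,132.20.
EBIT = £11,895,132.20 − £5,770,200 = £6,124,932.20. Interest = £2,551,600.00.
DOL = £11,895,132.20 ÷ £6,124,932.20 = 1.9421; DFL = £6,124,932.20 ÷ £3,573,332.20 = 1.7141.
Combined leverage = 1.9421 × 1.7141 = 3.3290.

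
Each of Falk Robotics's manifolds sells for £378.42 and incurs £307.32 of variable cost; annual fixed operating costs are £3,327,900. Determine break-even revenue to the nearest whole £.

Contribution margin per unit = £378.42 − £307.32 = £71.10, a CM ratio of £71.10 ÷ £378.42 = 0.1879.
Break-even revenue = fixed costs × price ÷ CM = £3,327,900 × £378.42 ÷ £71.10 = £17,712,291.

£17,712,291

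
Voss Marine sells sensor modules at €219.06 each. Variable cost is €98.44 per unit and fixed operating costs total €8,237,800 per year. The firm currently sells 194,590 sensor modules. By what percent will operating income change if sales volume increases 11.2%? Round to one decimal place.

+17.3%

Contribution at this volume is 194,590 × €120.62 = €23,471,445.80.
Subtracting fixed costs: EBIT = €23,471,445.80 − €8,237,800 = €15,233,645.80.
DOL = contribution ÷ EBIT = €23,471,445.80 ÷ €15,233,645.80 = 1.5408.
So EBIT moves 1.5408 × (+11.2%) = +17.3%.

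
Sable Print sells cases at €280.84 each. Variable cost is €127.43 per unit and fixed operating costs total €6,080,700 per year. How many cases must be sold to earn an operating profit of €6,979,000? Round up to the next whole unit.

85,130 cases

Unit CM = price − variable cost = €280.84 − €127.43 = €153.41.
Need Q such that Q × €153.41 − €6,080,700 = €6,979,000, i.e. Q = €13,059,700 / €153.41 = 85,129.39 → 85,130.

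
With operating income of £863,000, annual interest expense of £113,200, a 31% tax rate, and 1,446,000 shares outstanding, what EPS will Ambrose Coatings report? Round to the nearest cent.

£0.36

Pre-tax income = £863,000 − £113,200.00 = £749,800.00.
Net income = £749,800.00 × (1 − 0.31) = £517,362.00.
EPS = £517,362.00 ÷ 1,446,000 = £0.36.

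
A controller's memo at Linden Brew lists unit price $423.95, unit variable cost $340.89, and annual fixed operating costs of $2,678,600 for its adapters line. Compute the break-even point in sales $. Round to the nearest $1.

Contribution margin per unit = $423.95 − $340.89 = $83.06, a CM ratio of $83.06 ÷ $423.95 = 0.1959.
Break-even revenue = fixed costs × price ÷ CM = $2,678,600 × $423.95 ÷ $83.06 = $13,671,954.

$13,671,954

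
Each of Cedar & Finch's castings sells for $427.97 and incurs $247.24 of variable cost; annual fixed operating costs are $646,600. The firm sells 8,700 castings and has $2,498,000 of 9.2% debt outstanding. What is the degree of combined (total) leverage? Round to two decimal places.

2.26

At 8,700 units, contribution = 8,700 × $180.73 = $1,572,351.00.
Subtracting fixed costs: EBIT = $1,572,351.00 − $646,600 = $925,751.00. Interest = $229,816.00, so EBIT − I = $695,935.00.
Degree of total leverage = total CM / (EBIT − interest) = $1,572,351.00 / $695,935.00 = 2.2593.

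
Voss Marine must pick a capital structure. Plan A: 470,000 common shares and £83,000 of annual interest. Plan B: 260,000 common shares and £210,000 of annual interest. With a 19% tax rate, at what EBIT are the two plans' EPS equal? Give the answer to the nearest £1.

£367,238

At indifference, (EBIT − 83,000)(1 − t)/470,000 = (EBIT − 210,000)(1 − t)/260,000.
Cancelling (1 − t) and cross-multiplying: 260,000·(EBIT − 83,000) = 470,000·(EBIT − 210,000).
EBIT × (470,000 − 260,000) = 210,000 × 470,000 − 83,000 × 260,000 = 77,120,000,000, so EBIT = 77,120,000,000 ÷ 210,000 = 367,238.10.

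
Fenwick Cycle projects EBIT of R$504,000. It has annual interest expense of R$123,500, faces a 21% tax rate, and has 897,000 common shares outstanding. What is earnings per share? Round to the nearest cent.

Interest = R$123,500.00, so EBT = R$504,000 − R$123,500.00 = R$380,500.00.
After tax at 21%: net income = R$380,500.00 × 0.79 = R$300,595.00.
EPS = R$300,595.00 ÷ 897,000 = R$0.34.

R$0.34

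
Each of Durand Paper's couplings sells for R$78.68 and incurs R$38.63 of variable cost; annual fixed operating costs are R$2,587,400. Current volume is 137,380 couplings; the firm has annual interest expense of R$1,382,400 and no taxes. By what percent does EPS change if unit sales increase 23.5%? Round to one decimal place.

+84.4%

At 137,380 units, contribution = 137,380 × R$40.05 = R$5,502,069.00.
Operating income = contribution − fixed costs = R$5,502,069.00 − R$2,587,400 = R$2,914,669.00.
Interest = R$1,382,400.00, so EBIT − I = R$1,532,269.00.
DCL = total CM / (EBIT − I) = R$5,502,069.00 / R$1,532,269.00 = 3.5908.
%ΔEPS = DCL × %ΔSales = 3.5908 × +23.5% = +84.4%.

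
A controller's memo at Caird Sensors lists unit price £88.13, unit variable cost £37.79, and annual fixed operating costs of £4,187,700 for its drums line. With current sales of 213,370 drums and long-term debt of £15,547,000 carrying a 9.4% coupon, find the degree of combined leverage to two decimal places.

At 213,370 units, contribution = 213,370 × £50.34 = £10,741,045.80.
Operating income = contribution − fixed costs = £10,741,045.80 − £4,187,700 = £6,553,345.80. Interest = £1,461,418.00, so EBIT − I = £5,091,927.80.
DCL = contribution ÷ (EBIT − I) = £10,741,045.80 ÷ £5,091,927.80 = 2.1094.

2.11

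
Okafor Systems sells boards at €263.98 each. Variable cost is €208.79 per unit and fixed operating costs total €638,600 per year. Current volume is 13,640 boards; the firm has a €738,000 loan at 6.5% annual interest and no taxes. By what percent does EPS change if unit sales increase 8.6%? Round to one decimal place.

+97.8%

Total contribution margin = 13,640 × €55.19 = €752,791.60.
Operating income = contribution − fixed costs = €752,791.60 − €638,600 = €114,191.60.
Interest = €47,970.00, so EBIT − I = €66,221.60.
DCL = total CM / (EBIT − I) = €752,791.60 / €66,221.60 = 11.3678.
%ΔEPS = DCL × %ΔSales = 11.3678 × +8.6% = +97.8%.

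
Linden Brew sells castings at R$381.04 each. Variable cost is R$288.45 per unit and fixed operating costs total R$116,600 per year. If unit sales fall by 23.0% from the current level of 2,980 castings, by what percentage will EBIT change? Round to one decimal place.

At 2,980 units, contribution = 2,980 × R$92.59 = R$275,918.20.
EBIT = R$275,918.20 − R$116,600 = R$159,318.20.
Degree of operating leverage = R$275,918.20 / R$159,318.20 = 1.7319.
%ΔEBIT = DOL × %ΔSales = 1.7319 × -23.0% = -39.8%.

-39.8%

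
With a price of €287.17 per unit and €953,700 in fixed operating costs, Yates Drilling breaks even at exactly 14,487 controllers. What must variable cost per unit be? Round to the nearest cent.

€221.34

Contribution per unit must be FC / Q = €953,700 / 14,487 = €65.8314.
Hence VC = price − CM = €287.17 − €65.8314 = €221.34.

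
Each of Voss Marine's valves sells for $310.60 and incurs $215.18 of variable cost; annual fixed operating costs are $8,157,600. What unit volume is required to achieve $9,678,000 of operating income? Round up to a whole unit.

Each unit contributes $310.60 − $215.18 = $95.42.
Need Q such that Q × $95.42 − $8,157,600 = $9,678,000, i.e. Q = $17,835,600 / $95.42 = 186,916.79 → 186,917.

186,917 valves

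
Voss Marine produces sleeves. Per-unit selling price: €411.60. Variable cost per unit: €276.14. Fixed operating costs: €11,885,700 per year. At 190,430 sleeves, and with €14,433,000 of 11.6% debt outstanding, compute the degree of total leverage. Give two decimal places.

At 190,430 units, contribution = 190,430 × €135.46 = €25,795,647.80.
Subtracting fixed costs: EBIT = €25,795,647.80 − €11,885,700 = €13,909,947.80. Interest = €1,674,228.00.
DOL = €25,795,647.80 ÷ €13,909,947.80 = 1.8545; DFL = €13,909,947.80 ÷ €12,235,719.80 = 1.1368.
Combined leverage = 1.8545 × 1.1368 = 2.1082.

2.11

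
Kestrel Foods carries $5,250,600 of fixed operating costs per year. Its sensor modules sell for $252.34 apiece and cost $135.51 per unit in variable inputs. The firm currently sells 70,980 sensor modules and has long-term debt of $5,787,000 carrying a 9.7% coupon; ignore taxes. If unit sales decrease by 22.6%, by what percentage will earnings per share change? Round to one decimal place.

Contribution at this volume is 70,980 × $116.83 = $8,292,593.40.
EBIT = $8,292,593.40 − $5,250,600 = $3,041,993.40.
After interest of $561,339.00, pre-tax earnings = $2,480,654.40.
Degree of combined leverage = contribution ÷ (EBIT − I) = $8,292,593.40 ÷ $2,480,654.40 = 3.3429.
%ΔEPS = DCL × %ΔSales = 3.3429 × -22.6% = -75.5%.

-75.5%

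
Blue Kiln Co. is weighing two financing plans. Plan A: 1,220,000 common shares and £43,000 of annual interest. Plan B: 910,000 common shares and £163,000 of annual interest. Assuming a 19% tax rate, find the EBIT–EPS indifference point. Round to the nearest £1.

£515,258

At indifference, (EBIT − 43,000)(1 − t)/1,220,000 = (EBIT − 163,000)(1 − t)/910,000.
The (1 − t) factor cancels: (EBIT − 43,000) × 910,000 = (EBIT − 163,000) × 1,220,000.
EBIT × (1,220,000 − 910,000) = 163,000 × 1,220,000 − 43,000 × 910,000 = 159,730,000,000, so EBIT = 159,730,000,000 ÷ 310,000 = 515,258.06.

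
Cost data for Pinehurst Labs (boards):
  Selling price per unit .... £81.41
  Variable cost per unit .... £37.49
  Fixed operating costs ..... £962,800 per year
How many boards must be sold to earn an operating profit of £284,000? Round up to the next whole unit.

28,388 boards

Each unit contributes £81.41 − £37.49 = £43.92.
Required volume = (fixed costs + target profit) ÷ CM = (£962,800 + £284,000) ÷ £43.92 = 28,387.98, so 28,388 boards.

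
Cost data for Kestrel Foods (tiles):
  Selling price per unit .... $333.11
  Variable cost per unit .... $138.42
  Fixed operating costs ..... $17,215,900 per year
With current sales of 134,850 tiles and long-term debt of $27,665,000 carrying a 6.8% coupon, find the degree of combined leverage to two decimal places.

3.67

Total contribution margin = 134,850 × $194.69 = $26,253,946.50.
Operating income = contribution − fixed costs = $26,253,946.50 − $17,215,900 = $9,038,046.50. Interest = $1,881,220.00.
DOL = $26,253,946.50 ÷ $9,038,046.50 = 2.9048; DFL = $9,038,046.50 ÷ $7,156,826.50 = 1.2629.
Combined leverage = 2.9048 × 1.2629 = 3.6685.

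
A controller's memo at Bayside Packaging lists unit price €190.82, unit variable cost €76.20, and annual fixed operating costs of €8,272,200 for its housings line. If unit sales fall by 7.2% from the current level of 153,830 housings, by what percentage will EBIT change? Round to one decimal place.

-13.6%

Contribution at this volume is 153,830 × €114.62 = €17,631,994.60.
EBIT = €17,631,994.60 − €8,272,200 = €9,359,794.60.
So DOL = total CM / EBIT = €17,631,994.60 / €9,359,794.60 = 1.8838.
%ΔEBIT = DOL × %ΔSales = 1.8838 × -7.2% = -13.6%.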